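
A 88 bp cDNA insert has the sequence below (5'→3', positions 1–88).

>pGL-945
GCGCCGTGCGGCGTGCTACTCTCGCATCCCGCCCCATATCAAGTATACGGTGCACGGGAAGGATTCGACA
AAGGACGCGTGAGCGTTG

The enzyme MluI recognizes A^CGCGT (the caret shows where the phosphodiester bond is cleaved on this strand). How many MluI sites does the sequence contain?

ACGCGT occurs starting at position 75.
MluI cuts at 1 site.

1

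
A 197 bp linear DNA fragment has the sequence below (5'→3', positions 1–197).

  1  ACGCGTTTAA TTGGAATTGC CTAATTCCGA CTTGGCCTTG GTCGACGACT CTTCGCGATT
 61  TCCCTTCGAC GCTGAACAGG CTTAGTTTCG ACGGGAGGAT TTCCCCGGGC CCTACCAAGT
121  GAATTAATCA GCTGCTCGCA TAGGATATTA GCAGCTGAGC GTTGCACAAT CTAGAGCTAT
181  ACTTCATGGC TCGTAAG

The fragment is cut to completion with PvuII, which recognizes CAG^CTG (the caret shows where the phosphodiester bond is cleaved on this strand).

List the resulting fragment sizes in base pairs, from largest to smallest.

131, 43, 23 bp

PvuII sites (CAGCTG) start at positions 129, 152.
PvuII cuts after base 3 of each site, so after positions 131, 154.
Linear molecule, 2 cuts → 3 fragments:
  1–131 → 131 bp
  132–154 → 23 bp
  155–197 → 43 bp
Sorted largest to smallest: 131, 43, 23 bp.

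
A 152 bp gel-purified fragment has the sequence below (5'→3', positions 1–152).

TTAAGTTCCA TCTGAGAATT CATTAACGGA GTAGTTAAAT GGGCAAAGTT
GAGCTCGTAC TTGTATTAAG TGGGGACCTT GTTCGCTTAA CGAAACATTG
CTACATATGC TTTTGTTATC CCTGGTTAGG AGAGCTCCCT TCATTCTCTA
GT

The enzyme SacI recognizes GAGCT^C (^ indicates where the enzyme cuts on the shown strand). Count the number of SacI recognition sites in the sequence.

2

GAGCTC occurs starting at positions 51, 132.
SacI cuts at 2 sites.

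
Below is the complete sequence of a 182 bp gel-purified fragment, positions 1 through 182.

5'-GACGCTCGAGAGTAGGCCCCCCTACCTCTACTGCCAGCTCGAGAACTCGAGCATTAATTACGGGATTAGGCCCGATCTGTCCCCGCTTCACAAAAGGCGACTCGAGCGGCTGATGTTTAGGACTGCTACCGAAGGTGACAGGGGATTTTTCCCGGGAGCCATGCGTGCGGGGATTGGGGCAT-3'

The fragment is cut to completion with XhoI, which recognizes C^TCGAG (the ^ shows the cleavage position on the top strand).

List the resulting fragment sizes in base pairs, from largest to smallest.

XhoI sites (CTCGAG) start at positions 5, 38, 46, 101.
XhoI cuts after the first base of each site, so after positions 5, 38, 46, 101.
Linear molecule, 4 cuts → 5 fragments:
  1–5 → 5 bp
  6–38 → 33 bp
  39–46 → 8 bp
  47–101 → 55 bp
  102–182 → 81 bp
Sorted largest to smallest: 81, 55, 33, 8, 5 bp.

81, 55, 33, 8, 5 bp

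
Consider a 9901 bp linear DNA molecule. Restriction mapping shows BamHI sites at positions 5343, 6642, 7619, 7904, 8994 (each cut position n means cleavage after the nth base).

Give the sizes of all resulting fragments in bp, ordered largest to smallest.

Linear molecule, 5 cuts → 6 fragments:
  5343 − 0 = 5343 bp
  6642 − 5343 = 1299 bp
  7619 − 6642 = 977 bp
  7904 − 7619 = 285 bp
  8994 − 7904 = 1090 bp
  9901 − 8994 = 907 bp
Sorted largest to smallest: 5343, 1299, 1090, 977, 907, 285 bp.

5343, 1299, 1090, 977, 907, 285 bp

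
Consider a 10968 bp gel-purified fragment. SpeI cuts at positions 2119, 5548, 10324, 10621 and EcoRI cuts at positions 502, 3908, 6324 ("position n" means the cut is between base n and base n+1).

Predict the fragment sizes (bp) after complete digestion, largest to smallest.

Combined cut positions (sorted): 502, 2119, 3908, 5548, 6324, 10324, 10621.
Linear molecule, 7 cuts → 8 fragments:
  502 − 0 = 502 bp
  2119 − 502 = 1617 bp
  3908 − 2119 = 1789 bp
  5548 − 3908 = 1640 bp
  6324 − 5548 = 776 bp
  10324 − 6324 = 4000 bp
  10621 − 10324 = 297 bp
  10968 − 10621 = 347 bp
Sorted largest to smallest: 4000, 1789, 1640, 1617, 776, 502, 347, 297 bp.

4000, 1789, 1640, 1617, 776, 502, 347, 297 bp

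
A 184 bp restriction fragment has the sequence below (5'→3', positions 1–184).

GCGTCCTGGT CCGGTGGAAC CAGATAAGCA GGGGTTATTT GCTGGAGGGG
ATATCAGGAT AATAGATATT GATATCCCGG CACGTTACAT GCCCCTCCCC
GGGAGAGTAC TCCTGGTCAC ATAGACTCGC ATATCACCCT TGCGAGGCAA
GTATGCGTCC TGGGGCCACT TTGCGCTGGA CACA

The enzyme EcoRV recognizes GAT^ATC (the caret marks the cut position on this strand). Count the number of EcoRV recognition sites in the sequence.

2

GATATC occurs starting at positions 50, 71.
EcoRV cuts at 2 sites.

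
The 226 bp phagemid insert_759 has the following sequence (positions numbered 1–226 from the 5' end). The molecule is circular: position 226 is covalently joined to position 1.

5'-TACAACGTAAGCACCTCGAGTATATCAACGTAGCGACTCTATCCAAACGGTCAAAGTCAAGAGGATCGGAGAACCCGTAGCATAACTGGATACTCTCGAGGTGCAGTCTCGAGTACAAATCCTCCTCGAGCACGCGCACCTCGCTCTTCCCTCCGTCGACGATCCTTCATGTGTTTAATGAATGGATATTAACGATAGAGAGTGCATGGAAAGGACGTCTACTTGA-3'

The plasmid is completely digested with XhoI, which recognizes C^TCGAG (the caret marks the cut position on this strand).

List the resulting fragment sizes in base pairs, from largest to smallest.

XhoI sites (CTCGAG) start at positions 15, 95, 108, 125.
XhoI cuts after the first base of each site, so after positions 15, 95, 108, 125.
Circular molecule, 4 cuts → 4 fragments:
  16–95 → 80 bp
  96–108 → 13 bp
  109–125 → 17 bp
  126–226 then 1–15 → 101 + 15 = 116 bp
Sorted largest to smallest: 116, 80, 17, 13 bp.

116, 80, 17, 13 bp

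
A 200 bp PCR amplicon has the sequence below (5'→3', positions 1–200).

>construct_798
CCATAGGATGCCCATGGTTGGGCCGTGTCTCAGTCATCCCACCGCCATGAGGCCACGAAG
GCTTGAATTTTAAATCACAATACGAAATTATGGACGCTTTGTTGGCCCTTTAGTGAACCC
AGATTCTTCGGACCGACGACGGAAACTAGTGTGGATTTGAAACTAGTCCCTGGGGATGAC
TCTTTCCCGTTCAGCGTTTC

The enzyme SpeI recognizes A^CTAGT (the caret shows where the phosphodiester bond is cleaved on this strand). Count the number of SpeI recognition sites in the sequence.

ACTAGT occurs starting at positions 145, 162.
SpeI cuts at 2 sites.

2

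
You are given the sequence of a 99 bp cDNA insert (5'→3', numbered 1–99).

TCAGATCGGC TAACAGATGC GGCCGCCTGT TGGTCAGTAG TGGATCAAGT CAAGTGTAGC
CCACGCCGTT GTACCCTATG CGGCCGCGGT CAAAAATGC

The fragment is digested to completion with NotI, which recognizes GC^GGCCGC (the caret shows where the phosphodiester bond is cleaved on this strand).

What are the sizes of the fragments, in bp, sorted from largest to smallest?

61, 20, 18 bp

NotI sites (GCGGCCGC) start at positions 19, 80.
NotI cuts after base 2 of each site, so after positions 20, 81.
Linear molecule, 2 cuts → 3 fragments:
  1–20 → 20 bp
  21–81 → 61 bp
  82–99 → 18 bp
Sorted largest to smallest: 61, 20, 18 bp.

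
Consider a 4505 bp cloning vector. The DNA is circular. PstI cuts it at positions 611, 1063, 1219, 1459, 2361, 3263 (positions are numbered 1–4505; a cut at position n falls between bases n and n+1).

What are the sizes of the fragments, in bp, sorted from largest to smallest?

Circular molecule, 6 cuts → 6 fragments:
  1063 − 611 = 452 bp
  1219 − 1063 = 156 bp
  1459 − 1219 = 240 bp
  2361 − 1459 = 902 bp
  3263 − 2361 = 902 bp
  wrap: 4505 − 3263 + 611 = 1853 bp
Sorted largest to smallest: 1853, 902, 902, 452, 240, 156 bp.

1853, 902, 902, 452, 240, 156 bp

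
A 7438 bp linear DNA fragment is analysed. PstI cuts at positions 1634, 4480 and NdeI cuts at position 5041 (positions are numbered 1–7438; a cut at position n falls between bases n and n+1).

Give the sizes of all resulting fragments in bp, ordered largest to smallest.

2846, 2397, 1634, 561 bp

Combined cut positions (sorted): 1634, 4480, 5041.
Linear molecule, 3 cuts → 4 fragments:
  1634 − 0 = 1634 bp
  4480 − 1634 = 2846 bp
  5041 − 4480 = 561 bp
  7438 − 5041 = 2397 bp
Sorted largest to smallest: 2846, 2397, 1634, 561 bp.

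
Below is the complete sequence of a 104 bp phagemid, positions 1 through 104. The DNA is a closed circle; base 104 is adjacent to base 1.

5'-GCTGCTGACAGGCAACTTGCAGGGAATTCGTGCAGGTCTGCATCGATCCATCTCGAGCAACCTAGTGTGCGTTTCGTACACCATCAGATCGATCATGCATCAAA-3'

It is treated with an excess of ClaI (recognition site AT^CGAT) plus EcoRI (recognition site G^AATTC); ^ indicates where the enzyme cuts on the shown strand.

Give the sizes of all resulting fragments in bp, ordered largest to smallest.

ClaI sites (ATCGAT) start at positions 42, 88.
ClaI cuts after base 2 of each site, so after positions 43, 89.
The EcoRI site (GAATTC) starts at position 24.
EcoRI cuts after the first base of each site, so after position 24.
Combined cut positions: 24, 43, 89.
Circular molecule, 3 cuts → 3 fragments:
  25–43 → 19 bp
  44–89 → 46 bp
  90–104 then 1–24 → 15 + 24 = 39 bp
Sorted largest to smallest: 46, 39, 19 bp.

46, 39, 19 bp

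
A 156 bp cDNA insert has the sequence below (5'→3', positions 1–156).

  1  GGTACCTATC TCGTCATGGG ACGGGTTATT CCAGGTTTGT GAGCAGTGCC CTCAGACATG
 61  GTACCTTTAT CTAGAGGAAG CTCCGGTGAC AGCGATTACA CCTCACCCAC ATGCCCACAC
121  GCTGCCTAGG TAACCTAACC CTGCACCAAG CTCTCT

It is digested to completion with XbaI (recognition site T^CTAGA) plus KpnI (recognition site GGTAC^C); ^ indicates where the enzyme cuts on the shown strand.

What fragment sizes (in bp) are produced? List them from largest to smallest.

86, 59, 6, 5 bp

The XbaI site (TCTAGA) starts at position 70.
XbaI cuts after the first base of each site, so after position 70.
KpnI sites (GGTACC) start at positions 1, 60.
KpnI cuts after base 5 of each site (before the last base), so after positions 5, 64.
Combined cut positions: 5, 64, 70.
Linear molecule, 3 cuts → 4 fragments:
  1–5 → 5 bp
  6–64 → 59 bp
  65–70 → 6 bp
  71–156 → 86 bp
Sorted largest to smallest: 86, 59, 6, 5 bp.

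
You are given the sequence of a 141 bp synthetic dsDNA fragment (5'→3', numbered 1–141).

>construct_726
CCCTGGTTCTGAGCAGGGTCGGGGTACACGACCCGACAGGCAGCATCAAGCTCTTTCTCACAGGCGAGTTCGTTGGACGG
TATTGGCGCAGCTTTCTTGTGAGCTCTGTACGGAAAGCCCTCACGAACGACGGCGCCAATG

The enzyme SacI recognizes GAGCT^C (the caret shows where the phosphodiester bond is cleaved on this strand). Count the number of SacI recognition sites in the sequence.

GAGCTC occurs starting at position 101.
SacI cuts at 1 site.

1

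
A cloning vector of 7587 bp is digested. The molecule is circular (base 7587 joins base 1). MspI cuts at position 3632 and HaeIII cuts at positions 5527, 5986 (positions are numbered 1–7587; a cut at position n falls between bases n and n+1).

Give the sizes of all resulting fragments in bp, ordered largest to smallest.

5233, 1895, 459 bp

Combined cut positions (sorted): 3632, 5527, 5986.
Circular molecule, 3 cuts → 3 fragments:
  5527 − 3632 = 1895 bp
  5986 − 5527 = 459 bp
  wrap: 7587 − 5986 + 3632 = 5233 bp
Sorted largest to smallest: 5233, 1895, 459 bp.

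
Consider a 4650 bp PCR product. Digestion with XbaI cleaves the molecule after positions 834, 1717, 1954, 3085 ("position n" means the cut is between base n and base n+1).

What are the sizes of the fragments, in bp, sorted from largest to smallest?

1565, 1131, 883, 834, 237 bp

Linear molecule, 4 cuts → 5 fragments:
  834 − 0 = 834 bp
  1717 − 834 = 883 bp
  1954 − 1717 = 237 bp
  3085 − 1954 = 1131 bp
  4650 − 3085 = 1565 bp
Sorted largest to smallest: 1565, 1131, 883, 834, 237 bp.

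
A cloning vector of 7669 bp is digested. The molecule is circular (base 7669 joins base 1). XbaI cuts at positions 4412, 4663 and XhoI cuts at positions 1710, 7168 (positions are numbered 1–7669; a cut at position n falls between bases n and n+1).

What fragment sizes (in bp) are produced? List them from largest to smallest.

2702, 2505, 2211, 251 bp

Combined cut positions (sorted): 1710, 4412, 4663, 7168.
Circular molecule, 4 cuts → 4 fragments:
  4412 − 1710 = 2702 bp
  4663 − 4412 = 251 bp
  7168 − 4663 = 2505 bp
  wrap: 7669 − 7168 + 1710 = 2211 bp
Sorted largest to smallest: 2702, 2505, 2211, 251 bp.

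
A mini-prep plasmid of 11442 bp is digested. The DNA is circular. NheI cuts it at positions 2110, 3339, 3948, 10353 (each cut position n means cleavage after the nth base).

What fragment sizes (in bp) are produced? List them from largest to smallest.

6405, 3199, 1229, 609 bp

Circular molecule, 4 cuts → 4 fragments:
  3339 − 2110 = 1229 bp
  3948 − 3339 = 609 bp
  10353 − 3948 = 6405 bp
  wrap: 11442 − 10353 + 2110 = 3199 bp
Sorted largest to smallest: 6405, 3199, 1229, 609 bp.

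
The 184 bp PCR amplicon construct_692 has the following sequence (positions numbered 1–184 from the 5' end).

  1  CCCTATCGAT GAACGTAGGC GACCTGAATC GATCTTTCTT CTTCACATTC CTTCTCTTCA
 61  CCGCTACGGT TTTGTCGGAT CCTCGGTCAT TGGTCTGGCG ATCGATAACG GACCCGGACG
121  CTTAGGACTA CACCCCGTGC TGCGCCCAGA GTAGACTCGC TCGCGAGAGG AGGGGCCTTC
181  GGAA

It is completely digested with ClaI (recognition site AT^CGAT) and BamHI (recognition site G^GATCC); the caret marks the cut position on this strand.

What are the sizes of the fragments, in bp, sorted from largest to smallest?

82, 48, 25, 23, 6 bp

ClaI sites (ATCGAT) start at positions 5, 28, 101.
ClaI cuts after base 2 of each site, so after positions 6, 29, 102.
The BamHI site (GGATCC) starts at position 77.
BamHI cuts after the first base of each site, so after position 77.
Combined cut positions: 6, 29, 77, 102.
Linear molecule, 4 cuts → 5 fragments:
  1–6 → 6 bp
  7–29 → 23 bp
  30–77 → 48 bp
  78–102 → 25 bp
  103–184 → 82 bp
Sorted largest to smallest: 82, 48, 25, 23, 6 bp.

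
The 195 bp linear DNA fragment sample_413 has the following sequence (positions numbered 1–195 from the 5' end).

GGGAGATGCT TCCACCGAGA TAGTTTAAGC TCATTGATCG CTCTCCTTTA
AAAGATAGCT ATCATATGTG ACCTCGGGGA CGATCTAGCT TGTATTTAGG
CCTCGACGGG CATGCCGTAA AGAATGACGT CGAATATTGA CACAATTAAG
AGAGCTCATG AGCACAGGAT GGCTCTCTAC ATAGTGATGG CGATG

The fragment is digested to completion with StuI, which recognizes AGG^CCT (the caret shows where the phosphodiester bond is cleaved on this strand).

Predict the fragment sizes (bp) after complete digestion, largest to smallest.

The StuI site (AGGCCT) starts at position 98.
StuI cuts after base 3 of each site, so after position 100.
Linear molecule, 1 cut → 2 fragments:
  1–100 → 100 bp
  101–195 → 95 bp
Sorted largest to smallest: 100, 95 bp.

100, 95 bp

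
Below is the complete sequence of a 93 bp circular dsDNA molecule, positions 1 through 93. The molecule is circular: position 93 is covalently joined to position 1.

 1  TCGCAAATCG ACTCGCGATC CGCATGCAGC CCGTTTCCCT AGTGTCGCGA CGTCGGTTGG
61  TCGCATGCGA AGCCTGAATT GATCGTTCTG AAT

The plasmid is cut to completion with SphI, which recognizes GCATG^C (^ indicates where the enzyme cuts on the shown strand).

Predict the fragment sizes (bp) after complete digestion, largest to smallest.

SphI sites (GCATGC) start at positions 22, 63.
SphI cuts after base 5 of each site (before the last base), so after positions 26, 67.
Circular molecule, 2 cuts → 2 fragments:
  27–67 → 41 bp
  68–93 then 1–26 → 26 + 26 = 52 bp
Sorted largest to smallest: 52, 41 bp.

52, 41 bp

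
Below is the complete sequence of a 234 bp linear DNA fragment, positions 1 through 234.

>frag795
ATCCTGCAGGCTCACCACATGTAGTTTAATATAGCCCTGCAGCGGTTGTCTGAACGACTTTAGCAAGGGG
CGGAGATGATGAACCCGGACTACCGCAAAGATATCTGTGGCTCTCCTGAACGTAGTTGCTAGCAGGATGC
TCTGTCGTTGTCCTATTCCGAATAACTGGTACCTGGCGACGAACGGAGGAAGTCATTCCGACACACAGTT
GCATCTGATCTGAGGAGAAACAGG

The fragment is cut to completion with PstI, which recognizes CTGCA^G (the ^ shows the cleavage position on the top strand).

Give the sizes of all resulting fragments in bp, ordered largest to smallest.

PstI sites (CTGCAG) start at positions 4, 37.
PstI cuts after base 5 of each site (before the last base), so after positions 8, 41.
Linear molecule, 2 cuts → 3 fragments:
  1–8 → 8 bp
  9–41 → 33 bp
  42–234 → 193 bp
Sorted largest to smallest: 193, 33, 8 bp.

193, 33, 8 bp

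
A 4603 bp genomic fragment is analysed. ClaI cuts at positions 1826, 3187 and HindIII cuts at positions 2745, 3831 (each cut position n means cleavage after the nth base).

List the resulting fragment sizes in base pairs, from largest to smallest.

Combined cut positions (sorted): 1826, 2745, 3187, 3831.
Linear molecule, 4 cuts → 5 fragments:
  1826 − 0 = 1826 bp
  2745 − 1826 = 919 bp
  3187 − 2745 = 442 bp
  3831 − 3187 = 644 bp
  4603 − 3831 = 772 bp
Sorted largest to smallest: 1826, 919, 772, 644, 442 bp.

1826, 919, 772, 644, 442 bp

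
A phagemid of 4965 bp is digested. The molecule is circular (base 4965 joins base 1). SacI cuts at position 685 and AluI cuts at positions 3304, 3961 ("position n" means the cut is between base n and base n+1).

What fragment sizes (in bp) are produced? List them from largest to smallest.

2619, 1689, 657 bp

Combined cut positions (sorted): 685, 3304, 3961.
Circular molecule, 3 cuts → 3 fragments:
  3304 − 685 = 2619 bp
  3961 − 3304 = 657 bp
  wrap: 4965 − 3961 + 685 = 1689 bp
Sorted largest to smallest: 2619, 1689, 657 bp.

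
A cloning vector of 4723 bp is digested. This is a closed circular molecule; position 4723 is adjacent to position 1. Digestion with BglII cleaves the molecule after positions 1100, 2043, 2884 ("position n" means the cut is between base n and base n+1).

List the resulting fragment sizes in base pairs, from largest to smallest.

Circular molecule, 3 cuts → 3 fragments:
  2043 − 1100 = 943 bp
  2884 − 2043 = 841 bp
  wrap: 4723 − 2884 + 1100 = 2939 bp
Sorted largest to smallest: 2939, 943, 841 bp.

2939, 943, 841 bp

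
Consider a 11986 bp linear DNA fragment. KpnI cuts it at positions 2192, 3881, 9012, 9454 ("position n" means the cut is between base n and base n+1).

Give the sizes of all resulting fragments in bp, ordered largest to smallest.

Linear molecule, 4 cuts → 5 fragments:
  2192 − 0 = 2192 bp
  3881 − 2192 = 1689 bp
  9012 − 3881 = 5131 bp
  9454 − 9012 = 442 bp
  11986 − 9454 = 2532 bp
Sorted largest to smallest: 5131, 2532, 2192, 1689, 442 bp.

5131, 2532, 2192, 1689, 442 bp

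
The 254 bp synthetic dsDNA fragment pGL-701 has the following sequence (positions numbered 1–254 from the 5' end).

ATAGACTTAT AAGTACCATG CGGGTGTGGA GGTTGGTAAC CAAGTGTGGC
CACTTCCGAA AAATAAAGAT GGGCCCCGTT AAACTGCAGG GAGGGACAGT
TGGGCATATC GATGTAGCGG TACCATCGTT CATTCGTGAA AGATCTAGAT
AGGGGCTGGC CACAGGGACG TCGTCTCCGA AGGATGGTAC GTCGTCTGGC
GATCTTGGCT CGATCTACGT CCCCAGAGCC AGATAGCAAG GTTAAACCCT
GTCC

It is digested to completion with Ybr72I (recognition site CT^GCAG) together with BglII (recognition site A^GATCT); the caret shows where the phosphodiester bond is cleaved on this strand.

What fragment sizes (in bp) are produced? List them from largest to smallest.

The Ybr72I site (CTGCAG) starts at position 84.
Ybr72I cuts after base 2 of each site, so after position 85.
The BglII site (AGATCT) starts at position 141.
BglII cuts after the first base of each site, so after position 141.
Combined cut positions: 85, 141.
Linear molecule, 2 cuts → 3 fragments:
  1–85 → 85 bp
  86–141 → 56 bp
  142–254 → 113 bp
Sorted largest to smallest: 113, 85, 56 bp.

113, 85, 56 bp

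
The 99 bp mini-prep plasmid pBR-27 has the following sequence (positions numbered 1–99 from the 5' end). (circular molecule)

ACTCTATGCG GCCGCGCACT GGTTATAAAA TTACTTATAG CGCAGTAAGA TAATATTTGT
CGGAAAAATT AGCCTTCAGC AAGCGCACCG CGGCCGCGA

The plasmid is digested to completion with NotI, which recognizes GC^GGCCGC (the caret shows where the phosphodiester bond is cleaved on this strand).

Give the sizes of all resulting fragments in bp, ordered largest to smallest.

NotI sites (GCGGCCGC) start at positions 8, 90.
NotI cuts after base 2 of each site, so after positions 9, 91.
Circular molecule, 2 cuts → 2 fragments:
  10–91 → 82 bp
  92–99 then 1–9 → 8 + 9 = 17 bp
Sorted largest to smallest: 82, 17 bp.

82, 17 bp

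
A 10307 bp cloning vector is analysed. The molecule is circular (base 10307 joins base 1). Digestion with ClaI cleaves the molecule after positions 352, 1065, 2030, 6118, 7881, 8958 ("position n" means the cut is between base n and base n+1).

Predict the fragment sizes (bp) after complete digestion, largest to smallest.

Circular molecule, 6 cuts → 6 fragments:
  1065 − 352 = 713 bp
  2030 − 1065 = 965 bp
  6118 − 2030 = 4088 bp
  7881 − 6118 = 1763 bp
  8958 − 7881 = 1077 bp
  wrap: 10307 − 8958 + 352 = 1701 bp
Sorted largest to smallest: 4088, 1763, 1701, 1077, 965, 713 bp.

4088, 1763, 1701, 1077, 965, 713 bp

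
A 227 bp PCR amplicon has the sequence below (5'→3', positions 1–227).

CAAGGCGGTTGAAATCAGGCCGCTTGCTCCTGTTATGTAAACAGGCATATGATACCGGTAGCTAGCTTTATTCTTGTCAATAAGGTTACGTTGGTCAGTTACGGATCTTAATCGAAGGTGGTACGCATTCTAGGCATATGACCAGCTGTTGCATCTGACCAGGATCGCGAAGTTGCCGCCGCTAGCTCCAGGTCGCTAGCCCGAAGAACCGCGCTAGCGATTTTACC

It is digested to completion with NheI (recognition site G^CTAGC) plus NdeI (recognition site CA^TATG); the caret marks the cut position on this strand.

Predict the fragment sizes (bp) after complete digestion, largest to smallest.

NheI sites (GCTAGC) start at positions 61, 181, 195, 213.
NheI cuts after the first base of each site, so after positions 61, 181, 195, 213.
NdeI sites (CATATG) start at positions 46, 135.
NdeI cuts after base 2 of each site, so after positions 47, 136.
Combined cut positions: 47, 61, 136, 181, 195, 213.
Linear molecule, 6 cuts → 7 fragments:
  1–47 → 47 bp
  48–61 → 14 bp
  62–136 → 75 bp
  137–181 → 45 bp
  182–195 → 14 bp
  196–213 → 18 bp
  214–227 → 14 bp
Sorted largest to smallest: 75, 47, 45, 18, 14, 14, 14 bp.

75, 47, 45, 18, 14, 14, 14 bp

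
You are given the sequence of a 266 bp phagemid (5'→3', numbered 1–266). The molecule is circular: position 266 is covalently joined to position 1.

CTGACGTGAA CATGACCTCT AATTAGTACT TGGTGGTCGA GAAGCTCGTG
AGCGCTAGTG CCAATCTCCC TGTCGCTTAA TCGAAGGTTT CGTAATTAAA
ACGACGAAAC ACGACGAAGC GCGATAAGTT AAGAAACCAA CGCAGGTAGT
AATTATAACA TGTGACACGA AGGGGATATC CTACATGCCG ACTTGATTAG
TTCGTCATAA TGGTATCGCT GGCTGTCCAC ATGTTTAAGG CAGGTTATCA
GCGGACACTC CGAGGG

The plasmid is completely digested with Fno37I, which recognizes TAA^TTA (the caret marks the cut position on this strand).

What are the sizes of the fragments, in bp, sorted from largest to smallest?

136, 73, 57 bp

Fno37I sites (TAATTA) start at positions 20, 93, 150.
Fno37I cuts after base 3 of each site, so after positions 22, 95, 152.
Circular molecule, 3 cuts → 3 fragments:
  23–95 → 73 bp
  96–152 → 57 bp
  153–266 then 1–22 → 114 + 22 = 136 bp
Sorted largest to smallest: 136, 73, 57 bp.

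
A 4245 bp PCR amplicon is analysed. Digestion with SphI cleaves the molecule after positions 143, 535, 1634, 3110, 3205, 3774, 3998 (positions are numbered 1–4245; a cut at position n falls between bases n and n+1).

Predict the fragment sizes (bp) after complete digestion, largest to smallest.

1476, 1099, 569, 392, 247, 224, 143, 95 bp

Linear molecule, 7 cuts → 8 fragments:
  143 − 0 = 143 bp
  535 − 143 = 392 bp
  1634 − 535 = 1099 bp
  3110 − 1634 = 1476 bp
  3205 − 3110 = 95 bp
  3774 − 3205 = 569 bp
  3998 − 3774 = 224 bp
  4245 − 3998 = 247 bp
Sorted largest to smallest: 1476, 1099, 569, 392, 247, 224, 143, 95 bp.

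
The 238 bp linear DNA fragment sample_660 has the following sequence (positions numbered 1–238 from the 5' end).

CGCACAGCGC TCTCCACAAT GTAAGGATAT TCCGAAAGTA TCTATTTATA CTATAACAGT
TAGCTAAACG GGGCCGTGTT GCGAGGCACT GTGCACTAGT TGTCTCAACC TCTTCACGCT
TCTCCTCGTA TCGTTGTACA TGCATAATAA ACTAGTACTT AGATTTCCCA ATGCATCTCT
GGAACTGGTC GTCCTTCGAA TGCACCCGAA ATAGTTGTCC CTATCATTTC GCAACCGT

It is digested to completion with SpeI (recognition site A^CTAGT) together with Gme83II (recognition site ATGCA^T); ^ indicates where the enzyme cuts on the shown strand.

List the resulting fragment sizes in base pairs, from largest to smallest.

95, 63, 49, 24, 7 bp

SpeI sites (ACTAGT) start at positions 95, 151.
SpeI cuts after the first base of each site, so after positions 95, 151.
Gme83II sites (ATGCAT) start at positions 140, 171.
Gme83II cuts after base 5 of each site (before the last base), so after positions 144, 175.
Combined cut positions: 95, 144, 151, 175.
Linear molecule, 4 cuts → 5 fragments:
  1–95 → 95 bp
  96–144 → 49 bp
  145–151 → 7 bp
  152–175 → 24 bp
  176–238 → 63 bp
Sorted largest to smallest: 95, 63, 49, 24, 7 bp.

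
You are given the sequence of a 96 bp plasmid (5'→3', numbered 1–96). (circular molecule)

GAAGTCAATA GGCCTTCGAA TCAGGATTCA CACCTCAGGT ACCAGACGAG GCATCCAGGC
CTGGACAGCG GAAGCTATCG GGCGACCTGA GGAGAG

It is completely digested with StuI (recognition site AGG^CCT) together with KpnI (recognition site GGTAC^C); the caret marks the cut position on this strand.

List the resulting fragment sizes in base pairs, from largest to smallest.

49, 30, 17 bp

StuI sites (AGGCCT) start at positions 10, 57.
StuI cuts after base 3 of each site, so after positions 12, 59.
The KpnI site (GGTACC) starts at position 38.
KpnI cuts after base 5 of each site (before the last base), so after position 42.
Combined cut positions: 12, 42, 59.
Circular molecule, 3 cuts → 3 fragments:
  13–42 → 30 bp
  43–59 → 17 bp
  60–96 then 1–12 → 37 + 12 = 49 bp
Sorted largest to smallest: 49, 30, 17 bp.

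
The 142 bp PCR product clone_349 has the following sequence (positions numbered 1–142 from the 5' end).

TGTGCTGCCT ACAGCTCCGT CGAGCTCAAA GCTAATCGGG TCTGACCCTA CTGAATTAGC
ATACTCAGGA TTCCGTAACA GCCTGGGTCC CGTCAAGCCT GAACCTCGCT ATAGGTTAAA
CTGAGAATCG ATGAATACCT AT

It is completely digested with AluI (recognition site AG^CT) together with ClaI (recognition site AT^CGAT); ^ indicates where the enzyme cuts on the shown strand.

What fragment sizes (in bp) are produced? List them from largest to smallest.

AluI sites (AGCT) start at positions 13, 23, 30.
AluI cuts after base 2 of each site, so after positions 14, 24, 31.
The ClaI site (ATCGAT) starts at position 127.
ClaI cuts after base 2 of each site, so after position 128.
Combined cut positions: 14, 24, 31, 128.
Linear molecule, 4 cuts → 5 fragments:
  1–14 → 14 bp
  15–24 → 10 bp
  25–31 → 7 bp
  32–128 → 97 bp
  129–142 → 14 bp
Sorted largest to smallest: 97, 14, 14, 10, 7 bp.

97, 14, 14, 10, 7 bp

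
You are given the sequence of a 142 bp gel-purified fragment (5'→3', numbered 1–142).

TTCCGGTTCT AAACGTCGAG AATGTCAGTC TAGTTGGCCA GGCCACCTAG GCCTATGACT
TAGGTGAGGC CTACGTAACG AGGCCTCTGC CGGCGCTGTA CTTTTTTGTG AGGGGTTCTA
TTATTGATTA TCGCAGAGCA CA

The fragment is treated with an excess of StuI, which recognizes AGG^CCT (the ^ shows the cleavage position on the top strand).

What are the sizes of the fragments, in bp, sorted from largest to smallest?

59, 51, 18, 14 bp

StuI sites (AGGCCT) start at positions 49, 67, 81.
StuI cuts after base 3 of each site, so after positions 51, 69, 83.
Linear molecule, 3 cuts → 4 fragments:
  1–51 → 51 bp
  52–69 → 18 bp
  70–83 → 14 bp
  84–142 → 59 bp
Sorted largest to smallest: 59, 51, 18, 14 bp.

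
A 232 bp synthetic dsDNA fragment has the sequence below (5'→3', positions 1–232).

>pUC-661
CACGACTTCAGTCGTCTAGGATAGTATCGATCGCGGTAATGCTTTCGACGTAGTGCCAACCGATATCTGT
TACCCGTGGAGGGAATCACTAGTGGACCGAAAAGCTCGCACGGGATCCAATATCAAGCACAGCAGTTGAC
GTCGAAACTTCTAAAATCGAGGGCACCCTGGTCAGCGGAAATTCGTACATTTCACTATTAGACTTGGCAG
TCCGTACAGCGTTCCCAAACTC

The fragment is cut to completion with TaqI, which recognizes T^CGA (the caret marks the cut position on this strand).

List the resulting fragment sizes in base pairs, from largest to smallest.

TaqI sites (TCGA) start at positions 27, 45, 142, 157.
TaqI cuts after the first base of each site, so after positions 27, 45, 142, 157.
Linear molecule, 4 cuts → 5 fragments:
  1–27 → 27 bp
  28–45 → 18 bp
  46–142 → 97 bp
  143–157 → 15 bp
  158–232 → 75 bp
Sorted largest to smallest: 97, 75, 27, 18, 15 bp.

97, 75, 27, 18, 15 bp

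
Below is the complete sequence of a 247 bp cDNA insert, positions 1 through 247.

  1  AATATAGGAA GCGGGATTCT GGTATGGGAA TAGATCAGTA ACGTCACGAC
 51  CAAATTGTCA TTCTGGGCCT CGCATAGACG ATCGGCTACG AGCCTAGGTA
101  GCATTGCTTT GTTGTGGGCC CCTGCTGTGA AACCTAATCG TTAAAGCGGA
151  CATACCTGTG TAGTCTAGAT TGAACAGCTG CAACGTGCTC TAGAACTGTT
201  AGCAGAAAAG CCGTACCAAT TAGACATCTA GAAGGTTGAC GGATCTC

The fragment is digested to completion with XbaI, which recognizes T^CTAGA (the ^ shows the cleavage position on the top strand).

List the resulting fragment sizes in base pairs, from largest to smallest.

164, 38, 25, 20 bp

XbaI sites (TCTAGA) start at positions 164, 189, 227.
XbaI cuts after the first base of each site, so after positions 164, 189, 227.
Linear molecule, 3 cuts → 4 fragments:
  1–164 → 164 bp
  165–189 → 25 bp
  190–227 → 38 bp
  228–247 → 20 bp
Sorted largest to smallest: 164, 38, 25, 20 bp.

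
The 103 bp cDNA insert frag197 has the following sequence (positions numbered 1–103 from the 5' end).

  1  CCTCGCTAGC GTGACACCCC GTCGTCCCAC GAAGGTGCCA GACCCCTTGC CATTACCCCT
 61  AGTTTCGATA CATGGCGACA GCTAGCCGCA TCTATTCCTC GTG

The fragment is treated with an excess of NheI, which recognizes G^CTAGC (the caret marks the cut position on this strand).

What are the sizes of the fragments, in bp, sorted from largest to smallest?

76, 22, 5 bp

NheI sites (GCTAGC) start at positions 5, 81.
NheI cuts after the first base of each site, so after positions 5, 81.
Linear molecule, 2 cuts → 3 fragments:
  1–5 → 5 bp
  6–81 → 76 bp
  82–103 → 22 bp
Sorted largest to smallest: 76, 22, 5 bp.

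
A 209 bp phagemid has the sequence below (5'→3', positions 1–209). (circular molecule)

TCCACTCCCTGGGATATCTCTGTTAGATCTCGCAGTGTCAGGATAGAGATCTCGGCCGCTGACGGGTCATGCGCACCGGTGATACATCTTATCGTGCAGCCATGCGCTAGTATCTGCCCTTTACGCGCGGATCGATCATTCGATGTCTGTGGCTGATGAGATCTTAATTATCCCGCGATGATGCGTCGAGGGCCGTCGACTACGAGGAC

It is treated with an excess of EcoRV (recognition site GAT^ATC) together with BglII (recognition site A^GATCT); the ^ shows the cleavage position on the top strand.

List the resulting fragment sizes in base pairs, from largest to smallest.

112, 65, 22, 10 bp

The EcoRV site (GATATC) starts at position 13.
EcoRV cuts after base 3 of each site, so after position 15.
BglII sites (AGATCT) start at positions 25, 47, 159.
BglII cuts after the first base of each site, so after positions 25, 47, 159.
Combined cut positions: 15, 25, 47, 159.
Circular molecule, 4 cuts → 4 fragments:
  16–25 → 10 bp
  26–47 → 22 bp
  48–159 → 112 bp
  160–209 then 1–15 → 50 + 15 = 65 bp
Sorted largest to smallest: 112, 65, 22, 10 bp.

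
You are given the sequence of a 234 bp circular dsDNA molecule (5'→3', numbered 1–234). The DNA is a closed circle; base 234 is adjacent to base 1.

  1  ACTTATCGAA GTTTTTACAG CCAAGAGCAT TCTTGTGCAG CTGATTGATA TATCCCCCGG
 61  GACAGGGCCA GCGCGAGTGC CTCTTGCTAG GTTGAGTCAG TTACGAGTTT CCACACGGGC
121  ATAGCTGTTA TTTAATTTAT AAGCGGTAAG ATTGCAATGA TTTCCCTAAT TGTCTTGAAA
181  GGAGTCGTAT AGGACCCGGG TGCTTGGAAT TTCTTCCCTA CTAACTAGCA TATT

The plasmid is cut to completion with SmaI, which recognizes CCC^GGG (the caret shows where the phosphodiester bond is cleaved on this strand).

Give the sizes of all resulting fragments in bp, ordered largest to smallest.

139, 95 bp

SmaI sites (CCCGGG) start at positions 56, 195.
SmaI cuts after base 3 of each site, so after positions 58, 197.
Circular molecule, 2 cuts → 2 fragments:
  59–197 → 139 bp
  198–234 then 1–58 → 37 + 58 = 95 bp
Sorted largest to smallest: 139, 95 bp.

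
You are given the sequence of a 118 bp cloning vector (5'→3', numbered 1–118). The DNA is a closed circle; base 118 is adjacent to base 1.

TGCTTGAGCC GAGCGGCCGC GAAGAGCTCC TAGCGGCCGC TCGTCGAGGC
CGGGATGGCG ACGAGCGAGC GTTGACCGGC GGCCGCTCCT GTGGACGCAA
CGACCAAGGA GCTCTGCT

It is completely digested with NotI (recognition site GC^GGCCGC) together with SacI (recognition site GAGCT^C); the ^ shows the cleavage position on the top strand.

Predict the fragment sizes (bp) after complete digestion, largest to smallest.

46, 33, 19, 14, 6 bp

NotI sites (GCGGCCGC) start at positions 13, 33, 79.
NotI cuts after base 2 of each site, so after positions 14, 34, 80.
SacI sites (GAGCTC) start at positions 24, 109.
SacI cuts after base 5 of each site (before the last base), so after positions 28, 113.
Combined cut positions: 14, 28, 34, 80, 113.
Circular molecule, 5 cuts → 5 fragments:
  15–28 → 14 bp
  29–34 → 6 bp
  35–80 → 46 bp
  81–113 → 33 bp
  114–118 then 1–14 → 5 + 14 = 19 bp
Sorted largest to smallest: 46, 33, 19, 14, 6 bp.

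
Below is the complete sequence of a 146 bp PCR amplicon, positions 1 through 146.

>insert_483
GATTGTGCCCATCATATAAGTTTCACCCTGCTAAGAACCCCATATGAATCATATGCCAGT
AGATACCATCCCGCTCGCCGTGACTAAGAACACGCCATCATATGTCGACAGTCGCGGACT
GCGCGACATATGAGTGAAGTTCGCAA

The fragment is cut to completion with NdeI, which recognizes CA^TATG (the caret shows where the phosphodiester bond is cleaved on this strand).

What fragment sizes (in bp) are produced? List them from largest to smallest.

49, 42, 28, 18, 9 bp

NdeI sites (CATATG) start at positions 41, 50, 99, 127.
NdeI cuts after base 2 of each site, so after positions 42, 51, 100, 128.
Linear molecule, 4 cuts → 5 fragments:
  1–42 → 42 bp
  43–51 → 9 bp
  52–100 → 49 bp
  101–128 → 28 bp
  129–146 → 18 bp
Sorted largest to smallest: 49, 42, 28, 18, 9 bp.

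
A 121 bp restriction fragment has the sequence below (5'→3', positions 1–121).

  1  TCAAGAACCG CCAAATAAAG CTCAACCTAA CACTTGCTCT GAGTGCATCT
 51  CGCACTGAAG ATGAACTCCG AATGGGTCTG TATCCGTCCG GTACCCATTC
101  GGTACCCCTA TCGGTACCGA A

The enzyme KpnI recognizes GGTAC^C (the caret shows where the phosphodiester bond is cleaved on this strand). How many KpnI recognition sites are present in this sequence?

GGTACC occurs starting at positions 90, 101, 113.
KpnI cuts at 3 sites.

3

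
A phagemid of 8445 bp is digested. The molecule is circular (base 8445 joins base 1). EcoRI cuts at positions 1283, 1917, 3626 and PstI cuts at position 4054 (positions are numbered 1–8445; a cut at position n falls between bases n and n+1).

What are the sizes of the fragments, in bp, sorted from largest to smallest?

5674, 1709, 634, 428 bp

Combined cut positions (sorted): 1283, 1917, 3626, 4054.
Circular molecule, 4 cuts → 4 fragments:
  1917 − 1283 = 634 bp
  3626 − 1917 = 1709 bp
  4054 − 3626 = 428 bp
  wrap: 8445 − 4054 + 1283 = 5674 bp
Sorted largest to smallest: 5674, 1709, 634, 428 bp.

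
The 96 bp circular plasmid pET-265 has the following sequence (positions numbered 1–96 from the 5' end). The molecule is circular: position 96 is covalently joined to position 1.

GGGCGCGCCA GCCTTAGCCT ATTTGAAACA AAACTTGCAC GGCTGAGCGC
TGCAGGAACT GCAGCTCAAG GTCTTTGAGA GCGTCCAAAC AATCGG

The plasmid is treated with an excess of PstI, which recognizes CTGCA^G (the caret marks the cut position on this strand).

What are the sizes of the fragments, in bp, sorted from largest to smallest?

PstI sites (CTGCAG) start at positions 50, 59.
PstI cuts after base 5 of each site (before the last base), so after positions 54, 63.
Circular molecule, 2 cuts → 2 fragments:
  55–63 → 9 bp
  64–96 then 1–54 → 33 + 54 = 87 bp
Sorted largest to smallest: 87, 9 bp.

87, 9 bp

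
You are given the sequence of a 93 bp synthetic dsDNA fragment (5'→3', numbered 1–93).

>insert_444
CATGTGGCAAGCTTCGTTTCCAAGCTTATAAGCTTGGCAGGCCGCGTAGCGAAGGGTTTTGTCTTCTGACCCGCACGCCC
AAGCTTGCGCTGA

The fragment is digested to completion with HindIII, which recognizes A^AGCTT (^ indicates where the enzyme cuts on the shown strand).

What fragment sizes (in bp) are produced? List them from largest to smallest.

HindIII sites (AAGCTT) start at positions 9, 22, 30, 81.
HindIII cuts after the first base of each site, so after positions 9, 22, 30, 81.
Linear molecule, 4 cuts → 5 fragments:
  1–9 → 9 bp
  10–22 → 13 bp
  23–30 → 8 bp
  31–81 → 51 bp
  82–93 → 12 bp
Sorted largest to smallest: 51, 13, 12, 9, 8 bp.

51, 13, 12, 9, 8 bp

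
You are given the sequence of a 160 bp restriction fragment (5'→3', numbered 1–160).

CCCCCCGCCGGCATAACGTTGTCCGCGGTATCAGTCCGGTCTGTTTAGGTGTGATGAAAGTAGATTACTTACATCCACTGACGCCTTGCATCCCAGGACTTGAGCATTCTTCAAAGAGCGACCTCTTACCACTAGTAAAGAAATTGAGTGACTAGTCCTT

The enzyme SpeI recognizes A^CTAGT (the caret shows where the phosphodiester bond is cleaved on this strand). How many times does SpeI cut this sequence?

2

ACTAGT occurs starting at positions 131, 151.
SpeI cuts at 2 sites.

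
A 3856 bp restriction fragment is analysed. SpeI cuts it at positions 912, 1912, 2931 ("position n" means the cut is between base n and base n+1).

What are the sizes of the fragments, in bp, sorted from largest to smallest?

Linear molecule, 3 cuts → 4 fragments:
  912 − 0 = 912 bp
  1912 − 912 = 1000 bp
  2931 − 1912 = 1019 bp
  3856 − 2931 = 925 bp
Sorted largest to smallest: 1019, 1000, 925, 912 bp.

1019, 1000, 925, 912 bp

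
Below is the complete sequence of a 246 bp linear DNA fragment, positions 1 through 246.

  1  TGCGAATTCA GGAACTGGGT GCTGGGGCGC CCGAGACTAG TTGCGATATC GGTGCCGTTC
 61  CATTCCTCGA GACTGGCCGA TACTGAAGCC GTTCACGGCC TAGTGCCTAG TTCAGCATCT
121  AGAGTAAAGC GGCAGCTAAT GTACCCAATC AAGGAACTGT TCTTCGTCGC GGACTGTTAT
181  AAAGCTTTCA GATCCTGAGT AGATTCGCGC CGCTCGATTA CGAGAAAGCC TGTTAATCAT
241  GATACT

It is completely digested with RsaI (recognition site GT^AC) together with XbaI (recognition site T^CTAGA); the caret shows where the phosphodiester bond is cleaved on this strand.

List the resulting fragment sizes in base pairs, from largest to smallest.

The RsaI site (GTAC) starts at position 141.
RsaI cuts after base 2 of each site, so after position 142.
The XbaI site (TCTAGA) starts at position 118.
XbaI cuts after the first base of each site, so after position 118.
Combined cut positions: 118, 142.
Linear molecule, 2 cuts → 3 fragments:
  1–118 → 118 bp
  119–142 → 24 bp
  143–246 → 104 bp
Sorted largest to smallest: 118, 104, 24 bp.

118, 104, 24 bp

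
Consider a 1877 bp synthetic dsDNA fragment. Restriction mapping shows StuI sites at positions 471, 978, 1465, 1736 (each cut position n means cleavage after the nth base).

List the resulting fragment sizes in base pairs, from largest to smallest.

Linear molecule, 4 cuts → 5 fragments:
  471 − 0 = 471 bp
  978 − 471 = 507 bp
  1465 − 978 = 487 bp
  1736 − 1465 = 271 bp
  1877 − 1736 = 141 bp
Sorted largest to smallest: 507, 487, 471, 271, 141 bp.

507, 487, 471, 271, 141 bp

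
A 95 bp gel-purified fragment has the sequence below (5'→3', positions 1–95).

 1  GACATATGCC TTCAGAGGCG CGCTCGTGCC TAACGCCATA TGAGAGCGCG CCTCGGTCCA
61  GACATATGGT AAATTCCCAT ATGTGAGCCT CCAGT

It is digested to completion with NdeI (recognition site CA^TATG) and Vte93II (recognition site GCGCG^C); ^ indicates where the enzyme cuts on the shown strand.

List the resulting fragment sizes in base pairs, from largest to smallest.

18, 16, 16, 15, 14, 12, 4 bp

NdeI sites (CATATG) start at positions 3, 37, 63, 78.
NdeI cuts after base 2 of each site, so after positions 4, 38, 64, 79.
Vte93II sites (GCGCGC) start at positions 18, 46.
Vte93II cuts after base 5 of each site (before the last base), so after positions 22, 50.
Combined cut positions: 4, 22, 38, 50, 64, 79.
Linear molecule, 6 cuts → 7 fragments:
  1–4 → 4 bp
  5–22 → 18 bp
  23–38 → 16 bp
  39–50 → 12 bp
  51–64 → 14 bp
  65–79 → 15 bp
  80–95 → 16 bp
Sorted largest to smallest: 18, 16, 16, 15, 14, 12, 4 bp.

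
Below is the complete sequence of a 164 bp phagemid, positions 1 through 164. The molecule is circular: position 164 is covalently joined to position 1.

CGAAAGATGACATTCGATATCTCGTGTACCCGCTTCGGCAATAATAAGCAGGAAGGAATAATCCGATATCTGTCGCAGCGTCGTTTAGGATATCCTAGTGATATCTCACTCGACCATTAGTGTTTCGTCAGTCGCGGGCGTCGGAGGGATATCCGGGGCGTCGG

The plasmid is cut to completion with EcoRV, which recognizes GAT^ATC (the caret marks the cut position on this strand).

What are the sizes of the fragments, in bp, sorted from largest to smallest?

49, 48, 32, 24, 11 bp

EcoRV sites (GATATC) start at positions 16, 65, 89, 100, 148.
EcoRV cuts after base 3 of each site, so after positions 18, 67, 91, 102, 150.
Circular molecule, 5 cuts → 5 fragments:
  19–67 → 49 bp
  68–91 → 24 bp
  92–102 → 11 bp
  103–150 → 48 bp
  151–164 then 1–18 → 14 + 18 = 32 bp
Sorted largest to smallest: 49, 48, 32, 24, 11 bp.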